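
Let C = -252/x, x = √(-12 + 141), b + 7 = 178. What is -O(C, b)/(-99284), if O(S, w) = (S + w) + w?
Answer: 171/49642 - 21*√129/1067303 ≈ 0.0032212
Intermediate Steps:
b = 171 (b = -7 + 178 = 171)
x = √129 ≈ 11.358
C = -84*√129/43 (C = -252*√129/129 = -84*√129/43 ≈ -22.187)
O(S, w) = S + 2*w
-O(C, b)/(-99284) = -(-84*√129/43 + 2*171)/(-99284) = -(-84*√129/43 + 342)*(-1)/99284 = -(342 - 84*√129/43)*(-1)/99284 = -(-171/49642 + 21*√129/1067303) = 171/49642 - 21*√129/1067303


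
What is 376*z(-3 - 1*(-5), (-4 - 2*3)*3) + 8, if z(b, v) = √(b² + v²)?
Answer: 8 + 752*√226 ≈ 11313.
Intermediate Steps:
376*z(-3 - 1*(-5), (-4 - 2*3)*3) + 8 = 376*√((-3 - 1*(-5))² + ((-4 - 2*3)*3)²) + 8 = 376*√((-3 + 5)² + ((-4 - 6)*3)²) + 8 = 376*√(2² + (-10*3)²) + 8 = 376*√(4 + (-30)²) + 8 = 376*√(4 + 900) + 8 = 376*√904 + 8 = 376*(2*√226) + 8 = 752*√226 + 8 = 8 + 752*√226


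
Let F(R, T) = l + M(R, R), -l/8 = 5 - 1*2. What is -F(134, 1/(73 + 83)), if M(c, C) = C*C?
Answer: -17932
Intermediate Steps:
M(c, C) = C**2
l = -24 (l = -8*(5 - 1*2) = -8*(5 - 2) = -8*3 = -24)
F(R, T) = -24 + R**2
-F(134, 1/(73 + 83)) = -(-24 + 134**2) = -(-24 + 17956) = -1*17932 = -17932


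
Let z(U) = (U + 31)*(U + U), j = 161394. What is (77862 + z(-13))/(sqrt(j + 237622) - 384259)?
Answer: -9913113682/49218193355 - 51596*sqrt(99754)/49218193355 ≈ -0.20174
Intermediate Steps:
z(U) = 2*U*(31 + U) (z(U) = (31 + U)*(2*U) = 2*U*(31 + U))
(77862 + z(-13))/(sqrt(j + 237622) - 384259) = (77862 + 2*(-13)*(31 - 13))/(sqrt(161394 + 237622) - 384259) = (77862 + 2*(-13)*18)/(sqrt(399016) - 384259) = (77862 - 468)/(2*sqrt(99754) - 384259) = 77394/(-384259 + 2*sqrt(99754))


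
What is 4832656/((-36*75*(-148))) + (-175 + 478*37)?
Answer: 437639266/24975 ≈ 17523.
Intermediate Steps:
4832656/((-36*75*(-148))) + (-175 + 478*37) = 4832656/((-2700*(-148))) + (-175 + 17686) = 4832656/399600 + 17511 = 4832656*(1/399600) + 17511 = 302041/24975 + 17511 = 437639266/24975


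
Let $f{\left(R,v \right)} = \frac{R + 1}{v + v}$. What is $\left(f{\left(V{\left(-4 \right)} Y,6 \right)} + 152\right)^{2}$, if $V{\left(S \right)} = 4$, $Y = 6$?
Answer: $\frac{3418801}{144} \approx 23742.0$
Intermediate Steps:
$f{\left(R,v \right)} = \frac{1 + R}{2 v}$
$\left(f{\left(V{\left(-4 \right)} Y,6 \right)} + 152\right)^{2} = \left(\frac{1 + 4 \cdot 6}{2 \cdot 6} + 152\right)^{2} = \left(\frac{1}{2} \cdot \frac{1}{6} \left(1 + 24\right) + 152\right)^{2} = \left(\frac{1}{2} \cdot \frac{1}{6} \cdot 25 + 152\right)^{2} = \left(\frac{25}{12} + 152\right)^{2} = \left(\frac{1849}{12}\right)^{2} = \frac{3418801}{144}$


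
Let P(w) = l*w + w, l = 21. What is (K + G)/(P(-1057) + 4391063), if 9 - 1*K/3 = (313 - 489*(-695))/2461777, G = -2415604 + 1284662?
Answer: -2784061556459/10752571736593 ≈ -0.25892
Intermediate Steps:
G = -1130942
P(w) = 22*w (P(w) = 21*w + w = 22*w)
K = 65447475/2461777 (K = 27 - 3*(313 - 489*(-695))/2461777 = 27 - 3*(313 + 339855)/2461777 = 27 - 1020504/2461777 = 65447475/2461777 ≈ 26.585)
(K + G)/(P(-1057) + 4391063) = (65447475/2461777 - 1130942)/(22*(-1057) + 4391063) = -2784061556459/(2461777*(-23254 + 4391063)) = -2784061556459/2461777/4367809 = -2784061556459/2461777*1/4367809 = -2784061556459/10752571736593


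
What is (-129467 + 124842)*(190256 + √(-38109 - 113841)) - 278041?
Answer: -880212041 - 23125*I*√6078 ≈ -8.8021e+8 - 1.8029e+6*I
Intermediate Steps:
(-129467 + 124842)*(190256 + √(-38109 - 113841)) - 278041 = -4625*(190256 + √(-151950)) - 278041 = -4625*(190256 + 5*I*√6078) - 278041 = (-879934000 - 23125*I*√6078) - 278041 = -880212041 - 23125*I*√6078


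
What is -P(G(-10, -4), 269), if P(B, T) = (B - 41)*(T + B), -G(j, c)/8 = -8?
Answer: -7659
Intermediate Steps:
G(j, c) = 64 (G(j, c) = -8*(-8) = 64)
P(B, T) = (-41 + B)*(B + T)
-P(G(-10, -4), 269) = -(64**2 - 41*64 - 41*269 + 64*269) = -(4096 - 2624 - 11029 + 17216) = -1*7659 = -7659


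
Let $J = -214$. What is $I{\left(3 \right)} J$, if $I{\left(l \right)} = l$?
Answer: $-642$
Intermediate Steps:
$I{\left(3 \right)} J = 3 \left(-214\right) = -642$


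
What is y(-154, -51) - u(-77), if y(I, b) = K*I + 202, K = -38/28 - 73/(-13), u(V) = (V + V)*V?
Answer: -160053/13 ≈ -12312.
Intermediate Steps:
u(V) = 2*V**2 (u(V) = (2*V)*V = 2*V**2)
K = 775/182 (K = -38*1/28 - 73*(-1/13) = -19/14 + 73/13 = 775/182 ≈ 4.2582)
y(I, b) = 202 + 775*I/182 (y(I, b) = 775*I/182 + 202 = 202 + 775*I/182)
y(-154, -51) - u(-77) = (202 + (775/182)*(-154)) - 2*(-77)**2 = (202 - 8525/13) - 2*5929 = -5899/13 - 1*11858 = -5899/13 - 11858 = -160053/13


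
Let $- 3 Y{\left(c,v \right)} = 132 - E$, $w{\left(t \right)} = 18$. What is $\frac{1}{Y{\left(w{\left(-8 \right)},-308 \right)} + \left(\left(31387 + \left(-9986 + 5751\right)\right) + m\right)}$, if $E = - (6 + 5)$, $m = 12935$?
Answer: $\frac{3}{120118} \approx 2.4975 \cdot 10^{-5}$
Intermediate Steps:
$E = -11$ ($E = \left(-1\right) 11 = -11$)
$Y{\left(c,v \right)} = - \frac{143}{3}$ ($Y{\left(c,v \right)} = - \frac{132 - -11}{3} = - \frac{132 + 11}{3} = \left(- \frac{1}{3}\right) 143 = - \frac{143}{3}$)
$\frac{1}{Y{\left(w{\left(-8 \right)},-308 \right)} + \left(\left(31387 + \left(-9986 + 5751\right)\right) + m\right)} = \frac{1}{- \frac{143}{3} + \left(\left(31387 + \left(-9986 + 5751\right)\right) + 12935\right)} = \frac{1}{- \frac{143}{3} + \left(\left(31387 - 4235\right) + 12935\right)} = \frac{1}{- \frac{143}{3} + \left(27152 + 12935\right)} = \frac{1}{- \frac{143}{3} + 40087} = \frac{1}{\frac{120118}{3}} = \frac{3}{120118}$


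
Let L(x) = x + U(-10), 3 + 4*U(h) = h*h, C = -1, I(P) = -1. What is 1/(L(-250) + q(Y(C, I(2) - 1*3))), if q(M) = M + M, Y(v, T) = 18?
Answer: -4/759 ≈ -0.0052701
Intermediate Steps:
U(h) = -¾ + h²/4 (U(h) = -¾ + (h*h)/4 = -¾ + h²/4)
q(M) = 2*M
L(x) = 97/4 + x (L(x) = x + (-¾ + (¼)*(-10)²) = x + (-¾ + (¼)*100) = x + (-¾ + 25) = x + 97/4 = 97/4 + x)
1/(L(-250) + q(Y(C, I(2) - 1*3))) = 1/((97/4 - 250) + 2*18) = 1/(-903/4 + 36) = 1/(-759/4) = -4/759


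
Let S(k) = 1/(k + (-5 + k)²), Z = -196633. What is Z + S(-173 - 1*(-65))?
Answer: -2489570412/12661 ≈ -1.9663e+5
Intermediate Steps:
Z + S(-173 - 1*(-65)) = -196633 + 1/((-173 - 1*(-65)) + (-5 + (-173 - 1*(-65)))²) = -196633 + 1/((-173 + 65) + (-5 + (-173 + 65))²) = -196633 + 1/(-108 + (-5 - 108)²) = -196633 + 1/(-108 + (-113)²) = -196633 + 1/(-108 + 12769) = -196633 + 1/12661 = -2489570412/12661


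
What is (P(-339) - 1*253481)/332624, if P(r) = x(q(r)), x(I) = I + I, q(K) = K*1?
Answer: -254159/332624 ≈ -0.76410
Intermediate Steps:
q(K) = K
x(I) = 2*I
P(r) = 2*r
(P(-339) - 1*253481)/332624 = (2*(-339) - 1*253481)/332624 = (-678 - 253481)*(1/332624) = -254159*1/332624 = -254159/332624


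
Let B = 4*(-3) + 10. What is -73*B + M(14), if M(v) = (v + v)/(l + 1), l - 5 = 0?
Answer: 452/3 ≈ 150.67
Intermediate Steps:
l = 5 (l = 5 + 0 = 5)
M(v) = v/3 (M(v) = (v + v)/(5 + 1) = (2*v)/6 = (2*v)*(⅙) = v/3)
B = -2 (B = -12 + 10 = -2)
-73*B + M(14) = -73*(-2) + (⅓)*14 = 146 + 14/3 = 452/3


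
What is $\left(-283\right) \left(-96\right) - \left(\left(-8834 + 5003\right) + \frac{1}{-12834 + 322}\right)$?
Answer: $\frac{387859489}{12512} \approx 30999.0$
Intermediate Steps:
$\left(-283\right) \left(-96\right) - \left(\left(-8834 + 5003\right) + \frac{1}{-12834 + 322}\right) = 27168 - \left(-3831 + \frac{1}{-12512}\right) = 27168 - \left(-3831 - \frac{1}{12512}\right) = 27168 - - \frac{47933473}{12512} = 27168 + \frac{47933473}{12512} = \frac{387859489}{12512}$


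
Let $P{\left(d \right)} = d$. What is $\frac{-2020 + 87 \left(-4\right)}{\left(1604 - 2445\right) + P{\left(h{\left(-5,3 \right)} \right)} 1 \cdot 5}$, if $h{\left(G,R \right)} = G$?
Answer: $\frac{1184}{433} \approx 2.7344$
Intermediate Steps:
$\frac{-2020 + 87 \left(-4\right)}{\left(1604 - 2445\right) + P{\left(h{\left(-5,3 \right)} \right)} 1 \cdot 5} = \frac{-2020 + 87 \left(-4\right)}{\left(1604 - 2445\right) + \left(-5\right) 1 \cdot 5} = \frac{-2020 - 348}{\left(1604 - 2445\right) - 25} = - \frac{2368}{-841 - 25} = - \frac{2368}{-866} = \left(-2368\right) \left(- \frac{1}{866}\right) = \frac{1184}{433}$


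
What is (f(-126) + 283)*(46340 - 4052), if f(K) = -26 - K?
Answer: 16196304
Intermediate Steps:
(f(-126) + 283)*(46340 - 4052) = ((-26 - 1*(-126)) + 283)*(46340 - 4052) = ((-26 + 126) + 283)*42288 = (100 + 283)*42288 = 383*42288 = 16196304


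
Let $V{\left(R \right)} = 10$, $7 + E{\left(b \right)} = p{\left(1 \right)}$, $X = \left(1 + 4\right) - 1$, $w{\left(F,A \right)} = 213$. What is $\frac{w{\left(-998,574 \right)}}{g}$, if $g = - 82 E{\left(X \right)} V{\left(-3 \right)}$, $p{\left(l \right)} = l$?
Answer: $\frac{71}{1640} \approx 0.043293$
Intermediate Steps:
$X = 4$ ($X = 5 - 1 = 4$)
$E{\left(b \right)} = -6$ ($E{\left(b \right)} = -7 + 1 = -6$)
$g = 4920$ ($g = \left(-82\right) \left(-6\right) 10 = 492 \cdot 10 = 4920$)
$\frac{w{\left(-998,574 \right)}}{g} = \frac{213}{4920} = 213 \cdot \frac{1}{4920} = \frac{71}{1640}$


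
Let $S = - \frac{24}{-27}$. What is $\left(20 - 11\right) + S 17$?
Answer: $\frac{217}{9} \approx 24.111$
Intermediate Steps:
$S = \frac{8}{9}$ ($S = \left(-24\right) \left(- \frac{1}{27}\right) = \frac{8}{9} \approx 0.88889$)
$\left(20 - 11\right) + S 17 = \left(20 - 11\right) + \frac{8}{9} \cdot 17 = \left(20 - 11\right) + \frac{136}{9} = 9 + \frac{136}{9} = \frac{217}{9}$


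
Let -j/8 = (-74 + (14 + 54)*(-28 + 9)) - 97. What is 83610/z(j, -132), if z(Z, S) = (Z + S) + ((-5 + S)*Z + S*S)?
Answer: -41805/787226 ≈ -0.053104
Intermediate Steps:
j = 11704 (j = -8*((-74 + (14 + 54)*(-28 + 9)) - 97) = -8*((-74 + 68*(-19)) - 97) = -8*((-74 - 1292) - 97) = -8*(-1366 - 97) = -8*(-1463) = 11704)
z(Z, S) = S + Z + S² + Z*(-5 + S) (z(Z, S) = (S + Z) + (Z*(-5 + S) + S²) = (S + Z) + (S² + Z*(-5 + S)) = S + Z + S² + Z*(-5 + S))
83610/z(j, -132) = 83610/(-132 + (-132)² - 4*11704 - 132*11704) = 83610/(-132 + 17424 - 46816 - 1544928) = 83610/(-1574452) = 83610*(-1/1574452) = -41805/787226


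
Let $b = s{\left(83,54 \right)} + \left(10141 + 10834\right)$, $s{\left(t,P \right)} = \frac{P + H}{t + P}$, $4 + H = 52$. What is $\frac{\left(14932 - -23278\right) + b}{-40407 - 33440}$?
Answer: $- \frac{8108447}{10117039} \approx -0.80146$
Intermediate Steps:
$H = 48$ ($H = -4 + 52 = 48$)
$s{\left(t,P \right)} = \frac{48 + P}{P + t}$ ($s{\left(t,P \right)} = \frac{P + 48}{t + P} = \frac{48 + P}{P + t}$)
$b = \frac{2873677}{137}$ ($b = \frac{48 + 54}{54 + 83} + \left(10141 + 10834\right) = \frac{1}{137} \cdot 102 + 20975 = \frac{102}{137} + 20975 = \frac{2873677}{137} \approx 20976.0$)
$\frac{\left(14932 - -23278\right) + b}{-40407 - 33440} = \frac{\left(14932 - -23278\right) + \frac{2873677}{137}}{-40407 - 33440} = \frac{\left(14932 + 23278\right) + \frac{2873677}{137}}{-73847} = \left(38210 + \frac{2873677}{137}\right) \left(- \frac{1}{73847}\right) = \frac{8108447}{137} \left(- \frac{1}{73847}\right) = - \frac{8108447}{10117039}$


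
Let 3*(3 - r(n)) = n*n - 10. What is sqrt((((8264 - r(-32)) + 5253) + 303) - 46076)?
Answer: I*sqrt(31921) ≈ 178.66*I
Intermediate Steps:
r(n) = 19/3 - n**2/3 (r(n) = 3 - (n*n - 10)/3 = 3 - (n**2 - 10)/3 = 3 - (-10 + n**2)/3 = 3 + (10/3 - n**2/3) = 19/3 - n**2/3)
sqrt((((8264 - r(-32)) + 5253) + 303) - 46076) = sqrt((((8264 - (19/3 - 1/3*(-32)**2)) + 5253) + 303) - 46076) = sqrt((((8264 - (19/3 - 1/3*1024)) + 5253) + 303) - 46076) = sqrt((((8264 - (19/3 - 1024/3)) + 5253) + 303) - 46076) = sqrt((((8264 - 1*(-335)) + 5253) + 303) - 46076) = sqrt((((8264 + 335) + 5253) + 303) - 46076) = sqrt(((8599 + 5253) + 303) - 46076) = sqrt((13852 + 303) - 46076) = sqrt(14155 - 46076) = sqrt(-31921) = I*sqrt(31921)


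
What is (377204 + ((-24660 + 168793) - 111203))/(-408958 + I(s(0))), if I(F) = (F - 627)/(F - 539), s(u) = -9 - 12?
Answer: -28709380/28626979 ≈ -1.0029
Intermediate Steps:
s(u) = -21
I(F) = (-627 + F)/(-539 + F)
(377204 + ((-24660 + 168793) - 111203))/(-408958 + I(s(0))) = (377204 + ((-24660 + 168793) - 111203))/(-408958 + (-627 - 21)/(-539 - 21)) = (377204 + (144133 - 111203))/(-408958 - 648/(-560)) = (377204 + 32930)/(-408958 - 1/560*(-648)) = 410134/(-408958 + 81/70) = 410134/(-28626979/70) = 410134*(-70/28626979) = -28709380/28626979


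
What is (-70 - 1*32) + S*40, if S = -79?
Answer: -3262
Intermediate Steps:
(-70 - 1*32) + S*40 = (-70 - 1*32) - 79*40 = (-70 - 32) - 3160 = -102 - 3160 = -3262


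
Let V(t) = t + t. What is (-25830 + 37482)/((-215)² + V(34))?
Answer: 3884/15431 ≈ 0.25170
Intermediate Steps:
V(t) = 2*t
(-25830 + 37482)/((-215)² + V(34)) = (-25830 + 37482)/((-215)² + 2*34) = 11652/(46225 + 68) = 11652/46293 = 11652*(1/46293) = 3884/15431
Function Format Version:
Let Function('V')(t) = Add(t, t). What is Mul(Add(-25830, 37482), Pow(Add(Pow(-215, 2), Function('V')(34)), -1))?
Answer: Rational(3884, 15431) ≈ 0.25170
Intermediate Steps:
Function('V')(t) = Mul(2, t)
Mul(Add(-25830, 37482), Pow(Add(Pow(-215, 2), Function('V')(34)), -1)) = Mul(Add(-25830, 37482), Pow(Add(Pow(-215, 2), Mul(2, 34)), -1)) = Mul(11652, Pow(Add(46225, 68), -1)) = Mul(11652, Pow(46293, -1)) = Mul(11652, Rational(1, 46293)) = Rational(3884, 15431)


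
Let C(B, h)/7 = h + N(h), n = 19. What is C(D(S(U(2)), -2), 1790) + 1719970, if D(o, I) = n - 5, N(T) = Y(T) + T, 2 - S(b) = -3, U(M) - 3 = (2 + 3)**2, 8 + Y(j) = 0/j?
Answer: 1744974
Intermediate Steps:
Y(j) = -8 (Y(j) = -8 + 0/j = -8 + 0 = -8)
U(M) = 28 (U(M) = 3 + (2 + 3)**2 = 3 + 5**2 = 3 + 25 = 28)
S(b) = 5 (S(b) = 2 - 1*(-3) = 2 + 3 = 5)
N(T) = -8 + T
D(o, I) = 14 (D(o, I) = 19 - 5 = 14)
C(B, h) = -56 + 14*h (C(B, h) = 7*(h + (-8 + h)) = 7*(-8 + 2*h) = -56 + 14*h)
C(D(S(U(2)), -2), 1790) + 1719970 = (-56 + 14*1790) + 1719970 = (-56 + 25060) + 1719970 = 25004 + 1719970 = 1744974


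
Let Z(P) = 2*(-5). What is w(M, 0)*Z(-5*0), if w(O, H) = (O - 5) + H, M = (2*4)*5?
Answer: -350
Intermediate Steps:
Z(P) = -10
M = 40 (M = 8*5 = 40)
w(O, H) = -5 + H + O (w(O, H) = (-5 + O) + H = -5 + H + O)
w(M, 0)*Z(-5*0) = (-5 + 0 + 40)*(-10) = 35*(-10) = -350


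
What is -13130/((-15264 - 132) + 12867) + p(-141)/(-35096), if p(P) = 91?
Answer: 460580341/88757784 ≈ 5.1892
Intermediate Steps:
-13130/((-15264 - 132) + 12867) + p(-141)/(-35096) = -13130/((-15264 - 132) + 12867) + 91/(-35096) = -13130/(-15396 + 12867) + 91*(-1/35096) = -13130/(-2529) - 91/35096 = -13130*(-1/2529) - 91/35096 = 13130/2529 - 91/35096 = 460580341/88757784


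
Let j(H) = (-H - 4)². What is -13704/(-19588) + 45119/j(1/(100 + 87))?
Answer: 7728243614393/2747221897 ≈ 2813.1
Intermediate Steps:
j(H) = (-4 - H)²
-13704/(-19588) + 45119/j(1/(100 + 87)) = -13704/(-19588) + 45119/((4 + 1/(100 + 87))²) = -13704*(-1/19588) + 45119/((4 + 1/187)²) = 3426/4897 + 45119/((4 + 1/187)²) = 3426/4897 + 45119/((749/187)²) = 3426/4897 + 45119/(561001/34969) = 3426/4897 + 45119*(34969/561001) = 3426/4897 + 1577766311/561001 = 7728243614393/2747221897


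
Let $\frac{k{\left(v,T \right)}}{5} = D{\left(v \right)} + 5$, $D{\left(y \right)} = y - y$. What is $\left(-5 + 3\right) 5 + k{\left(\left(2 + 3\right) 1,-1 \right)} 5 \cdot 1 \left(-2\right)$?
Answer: $-260$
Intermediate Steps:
$D{\left(y \right)} = 0$
$k{\left(v,T \right)} = 25$ ($k{\left(v,T \right)} = 5 \left(0 + 5\right) = 5 \cdot 5 = 25$)
$\left(-5 + 3\right) 5 + k{\left(\left(2 + 3\right) 1,-1 \right)} 5 \cdot 1 \left(-2\right) = \left(-5 + 3\right) 5 + 25 \cdot 5 \cdot 1 \left(-2\right) = \left(-2\right) 5 + 25 \cdot 5 \left(-2\right) = -10 + 25 \left(-10\right) = -10 - 250 = -260$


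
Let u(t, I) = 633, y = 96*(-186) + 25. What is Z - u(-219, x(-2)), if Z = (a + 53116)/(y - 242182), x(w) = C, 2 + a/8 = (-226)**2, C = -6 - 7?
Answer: -12696149/20001 ≈ -634.78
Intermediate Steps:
y = -17831 (y = -17856 + 25 = -17831)
C = -13
a = 408592 (a = -16 + 8*(-226)**2 = -16 + 8*51076 = -16 + 408608 = 408592)
x(w) = -13
Z = -35516/20001 (Z = (408592 + 53116)/(-17831 - 242182) = 461708/(-260013) = 461708*(-1/260013) = -35516/20001 ≈ -1.7757)
Z - u(-219, x(-2)) = -35516/20001 - 1*633 = -35516/20001 - 633 = -12696149/20001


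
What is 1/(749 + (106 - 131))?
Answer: 1/724 ≈ 0.0013812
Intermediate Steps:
1/(749 + (106 - 131)) = 1/(749 - 25) = 1/724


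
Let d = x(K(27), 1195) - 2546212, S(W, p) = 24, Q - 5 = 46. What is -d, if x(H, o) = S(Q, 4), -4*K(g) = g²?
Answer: 2546188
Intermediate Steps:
Q = 51 (Q = 5 + 46 = 51)
K(g) = -g²/4
x(H, o) = 24
d = -2546188 (d = 24 - 2546212 = -2546188)
-d = -1*(-2546188) = 2546188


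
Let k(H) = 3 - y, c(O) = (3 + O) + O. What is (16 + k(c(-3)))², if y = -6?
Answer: 625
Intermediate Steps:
c(O) = 3 + 2*O
k(H) = 9 (k(H) = 3 - 1*(-6) = 3 + 6 = 9)
(16 + k(c(-3)))² = (16 + 9)² = 25² = 625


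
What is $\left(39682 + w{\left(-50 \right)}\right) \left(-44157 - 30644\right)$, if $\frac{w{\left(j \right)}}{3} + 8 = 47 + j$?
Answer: $-2965784849$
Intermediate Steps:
$w{\left(j \right)} = 117 + 3 j$ ($w{\left(j \right)} = -24 + 3 \left(47 + j\right) = -24 + \left(141 + 3 j\right) = 117 + 3 j$)
$\left(39682 + w{\left(-50 \right)}\right) \left(-44157 - 30644\right) = \left(39682 + \left(117 + 3 \left(-50\right)\right)\right) \left(-44157 - 30644\right) = \left(39682 + \left(117 - 150\right)\right) \left(-74801\right) = \left(39682 - 33\right) \left(-74801\right) = 39649 \left(-74801\right) = -2965784849$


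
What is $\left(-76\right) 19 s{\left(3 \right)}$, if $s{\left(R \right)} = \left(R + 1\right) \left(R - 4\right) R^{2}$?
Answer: $51984$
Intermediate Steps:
$s{\left(R \right)} = R^{2} \left(1 + R\right) \left(-4 + R\right)$ ($s{\left(R \right)} = \left(1 + R\right) \left(-4 + R\right) R^{2} = R^{2} \left(1 + R\right) \left(-4 + R\right)$)
$\left(-76\right) 19 s{\left(3 \right)} = \left(-76\right) 19 \cdot 3^{2} \left(-4 + 3^{2} - 9\right) = - 1444 \cdot 9 \left(-4 + 9 - 9\right) = - 1444 \cdot 9 \left(-4\right) = \left(-1444\right) \left(-36\right) = 51984$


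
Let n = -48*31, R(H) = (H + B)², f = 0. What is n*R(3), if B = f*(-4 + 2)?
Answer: -13392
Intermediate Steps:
B = 0 (B = 0*(-4 + 2) = 0*(-2) = 0)
R(H) = H² (R(H) = (H + 0)² = H²)
n = -1488
n*R(3) = -1488*3² = -1488*9 = -13392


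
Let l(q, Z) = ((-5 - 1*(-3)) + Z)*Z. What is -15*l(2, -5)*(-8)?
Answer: 4200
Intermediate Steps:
l(q, Z) = Z*(-2 + Z) (l(q, Z) = ((-5 + 3) + Z)*Z = (-2 + Z)*Z = Z*(-2 + Z))
-15*l(2, -5)*(-8) = -(-75)*(-2 - 5)*(-8) = -(-75)*(-7)*(-8) = -15*35*(-8) = -525*(-8) = 4200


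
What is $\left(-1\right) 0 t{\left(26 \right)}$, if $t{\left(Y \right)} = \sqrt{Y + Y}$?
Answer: $0$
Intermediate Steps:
$t{\left(Y \right)} = \sqrt{2} \sqrt{Y}$ ($t{\left(Y \right)} = \sqrt{2 Y} = \sqrt{2} \sqrt{Y}$)
$\left(-1\right) 0 t{\left(26 \right)} = \left(-1\right) 0 \sqrt{2} \sqrt{26} = 0 \cdot 2 \sqrt{13} = 0$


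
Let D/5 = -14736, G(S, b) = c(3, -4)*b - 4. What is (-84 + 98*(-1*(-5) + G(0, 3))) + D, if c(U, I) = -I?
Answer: -72490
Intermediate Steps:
G(S, b) = -4 + 4*b (G(S, b) = (-1*(-4))*b - 4 = 4*b - 4 = -4 + 4*b)
D = -73680 (D = 5*(-14736) = -73680)
(-84 + 98*(-1*(-5) + G(0, 3))) + D = (-84 + 98*(-1*(-5) + (-4 + 4*3))) - 73680 = (-84 + 98*(5 + (-4 + 12))) - 73680 = (-84 + 98*(5 + 8)) - 73680 = (-84 + 98*13) - 73680 = (-84 + 1274) - 73680 = 1190 - 73680 = -72490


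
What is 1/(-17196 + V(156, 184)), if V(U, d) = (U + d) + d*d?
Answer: 1/17000 ≈ 5.8823e-5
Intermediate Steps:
V(U, d) = U + d + d² (V(U, d) = (U + d) + d² = U + d + d²)
1/(-17196 + V(156, 184)) = 1/(-17196 + (156 + 184 + 184²)) = 1/(-17196 + (156 + 184 + 33856)) = 1/(-17196 + 34196) = 1/17000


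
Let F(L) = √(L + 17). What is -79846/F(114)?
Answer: -79846*√131/131 ≈ -6976.2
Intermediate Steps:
F(L) = √(17 + L)
-79846/F(114) = -79846/√(17 + 114) = -79846*√131/131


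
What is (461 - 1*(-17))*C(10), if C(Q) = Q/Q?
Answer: 478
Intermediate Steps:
C(Q) = 1
(461 - 1*(-17))*C(10) = (461 - 1*(-17))*1 = (461 + 17)*1 = 478*1 = 478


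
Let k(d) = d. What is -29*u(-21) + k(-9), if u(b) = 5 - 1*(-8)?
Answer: -386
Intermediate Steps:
u(b) = 13 (u(b) = 5 + 8 = 13)
-29*u(-21) + k(-9) = -29*13 - 9 = -377 - 9 = -386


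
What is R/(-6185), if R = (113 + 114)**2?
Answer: -51529/6185 ≈ -8.3313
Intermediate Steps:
R = 51529 (R = 227**2 = 51529)
R/(-6185) = 51529/(-6185) = 51529*(-1/6185) = -51529/6185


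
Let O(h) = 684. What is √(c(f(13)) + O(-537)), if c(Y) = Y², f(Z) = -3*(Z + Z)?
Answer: 12*√47 ≈ 82.268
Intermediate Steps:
f(Z) = -6*Z
√(c(f(13)) + O(-537)) = √((-6*13)² + 684) = √((-78)² + 684) = √(6084 + 684) = √6768 = 12*√47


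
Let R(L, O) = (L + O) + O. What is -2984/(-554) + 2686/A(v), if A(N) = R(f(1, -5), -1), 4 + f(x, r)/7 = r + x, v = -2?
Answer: -328743/8033 ≈ -40.924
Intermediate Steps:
f(x, r) = -28 + 7*r + 7*x (f(x, r) = -28 + 7*(r + x) = -28 + (7*r + 7*x) = -28 + 7*r + 7*x)
R(L, O) = L + 2*O
A(N) = -58 (A(N) = (-28 + 7*(-5) + 7*1) + 2*(-1) = (-28 - 35 + 7) - 2 = -56 - 2 = -58)
-2984/(-554) + 2686/A(v) = -2984/(-554) + 2686/(-58) = -2984*(-1/554) + 2686*(-1/58) = 1492/277 - 1343/29 = -328743/8033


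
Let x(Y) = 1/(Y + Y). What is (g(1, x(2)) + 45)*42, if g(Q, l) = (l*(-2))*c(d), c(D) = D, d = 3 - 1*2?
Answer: 1869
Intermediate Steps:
d = 1 (d = 3 - 2 = 1)
x(Y) = 1/(2*Y)
g(Q, l) = -2*l (g(Q, l) = (l*(-2))*1 = -2*l*1 = -2*l)
(g(1, x(2)) + 45)*42 = (-1/2 + 45)*42 = (89/2)*42 = 1869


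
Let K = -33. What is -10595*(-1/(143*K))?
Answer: -815/363 ≈ -2.2452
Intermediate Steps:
-10595*(-1/(143*K)) = -10595/(-13*(-33)*11) = -10595/(429*11) = -10595/4719 = -10595*1/4719 = -815/363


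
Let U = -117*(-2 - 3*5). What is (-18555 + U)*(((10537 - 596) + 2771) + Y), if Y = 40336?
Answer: -878793168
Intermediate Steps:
U = 1989 (U = -117*(-2 - 15) = -117*(-17) = 1989)
(-18555 + U)*(((10537 - 596) + 2771) + Y) = (-18555 + 1989)*(((10537 - 596) + 2771) + 40336) = -16566*((9941 + 2771) + 40336) = -16566*(12712 + 40336) = -16566*53048 = -878793168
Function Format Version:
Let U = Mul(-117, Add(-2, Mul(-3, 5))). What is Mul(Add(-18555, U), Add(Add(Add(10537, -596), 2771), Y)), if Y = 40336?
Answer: -878793168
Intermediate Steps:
U = 1989 (U = Mul(-117, Add(-2, -15)) = Mul(-117, -17) = 1989)
Mul(Add(-18555, U), Add(Add(Add(10537, -596), 2771), Y)) = Mul(Add(-18555, 1989), Add(Add(Add(10537, -596), 2771), 40336)) = Mul(-16566, Add(Add(9941, 2771), 40336)) = Mul(-16566, Add(12712, 40336)) = Mul(-16566, 53048) = -878793168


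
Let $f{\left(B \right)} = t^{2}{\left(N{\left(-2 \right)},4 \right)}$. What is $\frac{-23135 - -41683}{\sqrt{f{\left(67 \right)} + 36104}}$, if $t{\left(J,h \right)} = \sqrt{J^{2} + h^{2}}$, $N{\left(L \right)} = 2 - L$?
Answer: $\frac{4637 \sqrt{9034}}{4517} \approx 97.572$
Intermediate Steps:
$f{\left(B \right)} = 32$ ($f{\left(B \right)} = \left(\sqrt{\left(2 - -2\right)^{2} + 4^{2}}\right)^{2} = \left(\sqrt{\left(2 + 2\right)^{2} + 16}\right)^{2} = \left(\sqrt{4^{2} + 16}\right)^{2} = \left(\sqrt{16 + 16}\right)^{2} = \left(\sqrt{32}\right)^{2} = \left(4 \sqrt{2}\right)^{2} = 32$)
$\frac{-23135 - -41683}{\sqrt{f{\left(67 \right)} + 36104}} = \frac{-23135 - -41683}{\sqrt{32 + 36104}} = \frac{-23135 + 41683}{\sqrt{36136}} = \frac{18548}{2 \sqrt{9034}} = 18548 \frac{\sqrt{9034}}{18068} = \frac{4637 \sqrt{9034}}{4517}$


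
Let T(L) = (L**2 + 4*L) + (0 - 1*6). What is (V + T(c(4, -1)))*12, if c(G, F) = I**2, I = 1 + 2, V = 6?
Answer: 1404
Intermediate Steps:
I = 3
c(G, F) = 9 (c(G, F) = 3**2 = 9)
T(L) = -6 + L**2 + 4*L (T(L) = (L**2 + 4*L) + (0 - 6) = (L**2 + 4*L) - 6 = -6 + L**2 + 4*L)
(V + T(c(4, -1)))*12 = (6 + (-6 + 9**2 + 4*9))*12 = (6 + (-6 + 81 + 36))*12 = (6 + 111)*12 = 117*12 = 1404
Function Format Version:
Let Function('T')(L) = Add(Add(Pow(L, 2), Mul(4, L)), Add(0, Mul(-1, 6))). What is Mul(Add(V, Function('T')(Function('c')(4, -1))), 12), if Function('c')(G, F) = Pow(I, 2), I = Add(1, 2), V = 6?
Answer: 1404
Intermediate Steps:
I = 3
Function('c')(G, F) = 9 (Function('c')(G, F) = Pow(3, 2) = 9)
Function('T')(L) = Add(-6, Pow(L, 2), Mul(4, L)) (Function('T')(L) = Add(Add(Pow(L, 2), Mul(4, L)), Add(0, -6)) = Add(Add(Pow(L, 2), Mul(4, L)), -6) = Add(-6, Pow(L, 2), Mul(4, L)))
Mul(Add(V, Function('T')(Function('c')(4, -1))), 12) = Mul(Add(6, Add(-6, Pow(9, 2), Mul(4, 9))), 12) = Mul(Add(6, Add(-6, 81, 36)), 12) = Mul(Add(6, 111), 12) = Mul(117, 12) = 1404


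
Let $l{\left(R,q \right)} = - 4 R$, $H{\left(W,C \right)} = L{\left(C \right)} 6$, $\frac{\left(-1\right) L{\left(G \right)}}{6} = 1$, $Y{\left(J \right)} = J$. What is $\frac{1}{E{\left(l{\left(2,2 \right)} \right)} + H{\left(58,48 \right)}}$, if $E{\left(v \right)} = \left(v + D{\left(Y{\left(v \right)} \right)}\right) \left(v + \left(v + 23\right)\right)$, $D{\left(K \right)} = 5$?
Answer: $- \frac{1}{57} \approx -0.017544$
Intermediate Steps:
$L{\left(G \right)} = -6$ ($L{\left(G \right)} = \left(-6\right) 1 = -6$)
$H{\left(W,C \right)} = -36$ ($H{\left(W,C \right)} = \left(-6\right) 6 = -36$)
$E{\left(v \right)} = \left(5 + v\right) \left(23 + 2 v\right)$ ($E{\left(v \right)} = \left(v + 5\right) \left(v + \left(v + 23\right)\right) = \left(5 + v\right) \left(v + \left(23 + v\right)\right) = \left(5 + v\right) \left(23 + 2 v\right)$)
$\frac{1}{E{\left(l{\left(2,2 \right)} \right)} + H{\left(58,48 \right)}} = \frac{1}{\left(115 + 2 \left(\left(-4\right) 2\right)^{2} + 33 \left(\left(-4\right) 2\right)\right) - 36} = \frac{1}{\left(115 + 2 \left(-8\right)^{2} + 33 \left(-8\right)\right) - 36} = \frac{1}{\left(115 + 2 \cdot 64 - 264\right) - 36} = \frac{1}{\left(115 + 128 - 264\right) - 36} = \frac{1}{-21 - 36} = \frac{1}{-57} = - \frac{1}{57}$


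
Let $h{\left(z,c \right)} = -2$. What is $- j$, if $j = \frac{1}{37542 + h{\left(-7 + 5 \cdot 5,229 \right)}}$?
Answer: $- \frac{1}{37540} \approx -2.6638 \cdot 10^{-5}$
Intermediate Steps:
$j = \frac{1}{37540}$ ($j = \frac{1}{37542 - 2} = \frac{1}{37540} \approx 2.6638 \cdot 10^{-5}$)
$- j = \left(-1\right) \frac{1}{37540} = - \frac{1}{37540}$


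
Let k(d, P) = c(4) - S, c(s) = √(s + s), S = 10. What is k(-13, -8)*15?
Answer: -150 + 30*√2 ≈ -107.57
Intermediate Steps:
c(s) = √2*√s (c(s) = √(2*s) = √2*√s)
k(d, P) = -10 + 2*√2 (k(d, P) = √2*√4 - 1*10 = √2*2 - 10 = 2*√2 - 10 = -10 + 2*√2)
k(-13, -8)*15 = (-10 + 2*√2)*15 = -150 + 30*√2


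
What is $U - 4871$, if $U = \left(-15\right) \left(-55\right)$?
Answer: $-4046$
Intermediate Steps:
$U = 825$
$U - 4871 = 825 - 4871 = -4046$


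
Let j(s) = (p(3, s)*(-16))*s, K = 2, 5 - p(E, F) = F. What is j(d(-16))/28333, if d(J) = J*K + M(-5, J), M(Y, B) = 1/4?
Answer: 18669/28333 ≈ 0.65891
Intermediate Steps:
M(Y, B) = ¼
p(E, F) = 5 - F
d(J) = ¼ + 2*J (d(J) = J*2 + ¼ = 2*J + ¼ = ¼ + 2*J)
j(s) = s*(-80 + 16*s) (j(s) = ((5 - s)*(-16))*s = (-80 + 16*s)*s = s*(-80 + 16*s))
j(d(-16))/28333 = (16*(¼ + 2*(-16))*(-5 + (¼ + 2*(-16))))/28333 = (16*(¼ - 32)*(-5 + (¼ - 32)))*(1/28333) = (16*(-127/4)*(-5 - 127/4))*(1/28333) = (16*(-127/4)*(-147/4))*(1/28333) = 18669*(1/28333) = 18669/28333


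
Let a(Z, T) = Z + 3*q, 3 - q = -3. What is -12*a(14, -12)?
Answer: -384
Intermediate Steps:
q = 6 (q = 3 - 1*(-3) = 3 + 3 = 6)
a(Z, T) = 18 + Z (a(Z, T) = Z + 3*6 = Z + 18 = 18 + Z)
-12*a(14, -12) = -12*(18 + 14) = -12*32 = -384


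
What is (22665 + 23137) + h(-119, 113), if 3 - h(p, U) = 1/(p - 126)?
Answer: 11222226/245 ≈ 45805.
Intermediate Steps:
h(p, U) = 3 - 1/(-126 + p) (h(p, U) = 3 - 1/(p - 126) = 3 - 1/(-126 + p))
(22665 + 23137) + h(-119, 113) = (22665 + 23137) + (-379 + 3*(-119))/(-126 - 119) = 45802 + (-379 - 357)/(-245) = 45802 - 1/245*(-736) = 45802 + 736/245 = 11222226/245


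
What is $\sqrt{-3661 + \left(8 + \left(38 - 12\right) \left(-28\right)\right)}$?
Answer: $i \sqrt{4381} \approx 66.189 i$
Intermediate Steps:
$\sqrt{-3661 + \left(8 + \left(38 - 12\right) \left(-28\right)\right)} = \sqrt{-3661 + \left(8 + 26 \left(-28\right)\right)} = \sqrt{-3661 + \left(8 - 728\right)} = \sqrt{-3661 - 720} = \sqrt{-4381} = i \sqrt{4381}$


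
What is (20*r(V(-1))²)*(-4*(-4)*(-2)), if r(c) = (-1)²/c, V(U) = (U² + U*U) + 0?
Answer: -160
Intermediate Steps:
V(U) = 2*U² (V(U) = (U² + U²) + 0 = 2*U² + 0 = 2*U²)
r(c) = 1/c
(20*r(V(-1))²)*(-4*(-4)*(-2)) = (20*(1/(2*(-1)²))²)*(-4*(-4)*(-2)) = (20*(1/(2*1))²)*(16*(-2)) = (20*(1/2)²)*(-32) = (20*(½)²)*(-32) = (20*(¼))*(-32) = 5*(-32) = -160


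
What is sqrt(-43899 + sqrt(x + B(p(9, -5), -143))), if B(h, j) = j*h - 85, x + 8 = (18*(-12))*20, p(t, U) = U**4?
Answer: sqrt(-43899 + 2*I*sqrt(23447)) ≈ 0.7308 + 209.52*I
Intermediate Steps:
x = -4328 (x = -8 + (18*(-12))*20 = -8 - 216*20 = -8 - 4320 = -4328)
B(h, j) = -85 + h*j (B(h, j) = h*j - 85 = -85 + h*j)
sqrt(-43899 + sqrt(x + B(p(9, -5), -143))) = sqrt(-43899 + sqrt(-4328 + (-85 + (-5)**4*(-143)))) = sqrt(-43899 + sqrt(-4328 + (-85 + 625*(-143)))) = sqrt(-43899 + sqrt(-4328 + (-85 - 89375))) = sqrt(-43899 + sqrt(-4328 - 89460)) = sqrt(-43899 + sqrt(-93788)) = sqrt(-43899 + 2*I*sqrt(23447))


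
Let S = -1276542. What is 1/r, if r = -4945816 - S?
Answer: -1/3669274 ≈ -2.7253e-7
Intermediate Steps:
r = -3669274 (r = -4945816 - 1*(-1276542) = -4945816 + 1276542 = -3669274)
1/r = 1/(-3669274) = -1/3669274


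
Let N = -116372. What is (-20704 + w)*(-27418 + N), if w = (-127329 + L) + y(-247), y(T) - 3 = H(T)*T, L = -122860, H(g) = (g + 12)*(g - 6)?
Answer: 2150562782250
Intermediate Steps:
H(g) = (-6 + g)*(12 + g) (H(g) = (12 + g)*(-6 + g) = (-6 + g)*(12 + g))
y(T) = 3 + T*(-72 + T² + 6*T) (y(T) = 3 + (-72 + T² + 6*T)*T = 3 + T*(-72 + T² + 6*T))
w = -14935571 (w = (-127329 - 122860) + (3 - 247*(-72 + (-247)² + 6*(-247))) = -250189 + (3 - 247*(-72 + 61009 - 1482)) = -250189 + (3 - 247*59455) = -250189 + (3 - 14685385) = -250189 - 14685382 = -14935571)
(-20704 + w)*(-27418 + N) = (-20704 - 14935571)*(-27418 - 116372) = -14956275*(-143790) = 2150562782250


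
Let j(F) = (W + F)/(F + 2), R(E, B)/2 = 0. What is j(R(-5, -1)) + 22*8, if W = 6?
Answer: 179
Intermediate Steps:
R(E, B) = 0 (R(E, B) = 2*0 = 0)
j(F) = (6 + F)/(2 + F) (j(F) = (6 + F)/(F + 2) = (6 + F)/(2 + F))
j(R(-5, -1)) + 22*8 = (6 + 0)/(2 + 0) + 22*8 = 6/2 + 176 = (½)*6 + 176 = 3 + 176 = 179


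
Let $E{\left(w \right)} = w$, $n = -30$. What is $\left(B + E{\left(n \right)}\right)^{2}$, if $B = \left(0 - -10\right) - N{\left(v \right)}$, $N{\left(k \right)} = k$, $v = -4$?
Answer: $256$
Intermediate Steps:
$B = 14$ ($B = \left(0 - -10\right) - -4 = \left(0 + 10\right) + 4 = 10 + 4 = 14$)
$\left(B + E{\left(n \right)}\right)^{2} = \left(14 - 30\right)^{2} = \left(-16\right)^{2} = 256$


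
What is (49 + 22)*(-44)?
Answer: -3124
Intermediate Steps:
(49 + 22)*(-44) = 71*(-44) = -3124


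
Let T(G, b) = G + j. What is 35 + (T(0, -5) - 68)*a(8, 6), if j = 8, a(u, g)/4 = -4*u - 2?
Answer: 8195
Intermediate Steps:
a(u, g) = -8 - 16*u (a(u, g) = 4*(-4*u - 2) = 4*(-2 - 4*u) = -8 - 16*u)
T(G, b) = 8 + G (T(G, b) = G + 8 = 8 + G)
35 + (T(0, -5) - 68)*a(8, 6) = 35 + ((8 + 0) - 68)*(-8 - 16*8) = 35 + (8 - 68)*(-8 - 128) = 35 - 60*(-136) = 35 + 8160 = 8195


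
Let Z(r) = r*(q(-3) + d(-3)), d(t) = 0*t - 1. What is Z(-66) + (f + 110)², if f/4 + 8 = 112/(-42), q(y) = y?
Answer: 43180/9 ≈ 4797.8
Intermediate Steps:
f = -128/3 (f = -32 + 4*(112/(-42)) = -32 + 4*(112*(-1/42)) = -32 + 4*(-8/3) = -32 - 32/3 = -128/3 ≈ -42.667)
d(t) = -1 (d(t) = 0 - 1 = -1)
Z(r) = -4*r (Z(r) = r*(-3 - 1) = r*(-4) = -4*r)
Z(-66) + (f + 110)² = -4*(-66) + (-128/3 + 110)² = 264 + (202/3)² = 264 + 40804/9 = 43180/9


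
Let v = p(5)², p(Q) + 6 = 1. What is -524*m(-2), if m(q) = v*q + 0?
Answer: 26200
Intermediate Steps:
p(Q) = -5 (p(Q) = -6 + 1 = -5)
v = 25 (v = (-5)² = 25)
m(q) = 25*q (m(q) = 25*q + 0 = 25*q)
-524*m(-2) = -13100*(-2) = -524*(-50) = 26200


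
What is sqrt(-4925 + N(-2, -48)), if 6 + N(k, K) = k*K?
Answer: I*sqrt(4835) ≈ 69.534*I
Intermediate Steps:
N(k, K) = -6 + K*k (N(k, K) = -6 + k*K = -6 + K*k)
sqrt(-4925 + N(-2, -48)) = sqrt(-4925 + (-6 - 48*(-2))) = sqrt(-4925 + (-6 + 96)) = sqrt(-4925 + 90) = sqrt(-4835) = I*sqrt(4835)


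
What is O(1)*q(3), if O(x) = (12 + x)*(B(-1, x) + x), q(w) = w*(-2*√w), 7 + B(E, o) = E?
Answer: 546*√3 ≈ 945.70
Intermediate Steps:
B(E, o) = -7 + E
q(w) = -2*w^(3/2)
O(x) = (-8 + x)*(12 + x) (O(x) = (12 + x)*((-7 - 1) + x) = (12 + x)*(-8 + x) = (-8 + x)*(12 + x))
O(1)*q(3) = (-96 + 1² + 4*1)*(-6*√3) = (-96 + 1 + 4)*(-6*√3) = -(-546)*√3 = 546*√3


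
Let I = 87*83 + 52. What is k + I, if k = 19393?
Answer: 26666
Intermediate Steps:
I = 7273 (I = 7221 + 52 = 7273)
k + I = 19393 + 7273 = 26666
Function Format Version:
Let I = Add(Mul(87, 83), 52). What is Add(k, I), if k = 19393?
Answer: 26666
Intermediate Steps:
I = 7273 (I = Add(7221, 52) = 7273)
Add(k, I) = Add(19393, 7273) = 26666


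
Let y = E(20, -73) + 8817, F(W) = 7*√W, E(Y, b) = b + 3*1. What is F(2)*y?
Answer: 61229*√2 ≈ 86591.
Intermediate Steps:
E(Y, b) = 3 + b (E(Y, b) = b + 3 = 3 + b)
y = 8747 (y = (3 - 73) + 8817 = -70 + 8817 = 8747)
F(2)*y = (7*√2)*8747 = 61229*√2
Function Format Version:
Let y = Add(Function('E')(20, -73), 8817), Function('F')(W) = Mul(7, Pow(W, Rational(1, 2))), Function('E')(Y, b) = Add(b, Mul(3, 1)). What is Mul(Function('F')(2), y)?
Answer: Mul(61229, Pow(2, Rational(1, 2))) ≈ 86591.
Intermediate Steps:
Function('E')(Y, b) = Add(3, b) (Function('E')(Y, b) = Add(b, 3) = Add(3, b))
y = 8747 (y = Add(Add(3, -73), 8817) = Add(-70, 8817) = 8747)
Mul(Function('F')(2), y) = Mul(Mul(7, Pow(2, Rational(1, 2))), 8747) = Mul(61229, Pow(2, Rational(1, 2)))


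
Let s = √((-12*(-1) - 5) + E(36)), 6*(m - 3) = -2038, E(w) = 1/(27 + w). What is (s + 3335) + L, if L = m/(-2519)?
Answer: 25203605/7557 + √3094/21 ≈ 3337.8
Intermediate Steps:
m = -1010/3 (m = 3 + (⅙)*(-2038) = 3 - 1019/3 = -1010/3 ≈ -336.67)
s = √3094/21 (s = √((-12*(-1) - 5) + 1/(27 + 36)) = √((12 - 5) + 1/63) = √(7 + 1/63) = √(442/63) = √3094/21 ≈ 2.6488)
L = 1010/7557 (L = -1010/3/(-2519) = -1010/3*(-1/2519) = 1010/7557 ≈ 0.13365)
(s + 3335) + L = (√3094/21 + 3335) + 1010/7557 = (3335 + √3094/21) + 1010/7557 = 25203605/7557 + √3094/21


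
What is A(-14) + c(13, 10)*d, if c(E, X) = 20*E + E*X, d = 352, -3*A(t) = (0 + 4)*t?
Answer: 411896/3 ≈ 1.3730e+5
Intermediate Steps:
A(t) = -4*t/3 (A(t) = -(0 + 4)*t/3 = -4*t/3)
A(-14) + c(13, 10)*d = -4/3*(-14) + (13*(20 + 10))*352 = 56/3 + (13*30)*352 = 56/3 + 390*352 = 56/3 + 137280 = 411896/3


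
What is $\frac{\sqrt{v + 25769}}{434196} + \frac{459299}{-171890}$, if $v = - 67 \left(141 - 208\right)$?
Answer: $- \frac{459299}{171890} + \frac{41 \sqrt{2}}{144732} \approx -2.6716$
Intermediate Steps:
$v = 4489$ ($v = \left(-67\right) \left(-67\right) = 4489$)
$\frac{\sqrt{v + 25769}}{434196} + \frac{459299}{-171890} = \frac{\sqrt{4489 + 25769}}{434196} + \frac{459299}{-171890} = \sqrt{30258} \cdot \frac{1}{434196} + 459299 \left(- \frac{1}{171890}\right) = 123 \sqrt{2} \cdot \frac{1}{434196} - \frac{459299}{171890} = \frac{41 \sqrt{2}}{144732} - \frac{459299}{171890} = - \frac{459299}{171890} + \frac{41 \sqrt{2}}{144732}$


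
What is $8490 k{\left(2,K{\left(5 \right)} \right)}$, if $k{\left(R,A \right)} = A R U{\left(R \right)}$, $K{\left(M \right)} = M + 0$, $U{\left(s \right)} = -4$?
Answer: $-339600$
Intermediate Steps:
$K{\left(M \right)} = M$
$k{\left(R,A \right)} = - 4 A R$ ($k{\left(R,A \right)} = A R \left(-4\right) = - 4 A R$)
$8490 k{\left(2,K{\left(5 \right)} \right)} = 8490 \left(\left(-4\right) 5 \cdot 2\right) = 8490 \left(-40\right) = -339600$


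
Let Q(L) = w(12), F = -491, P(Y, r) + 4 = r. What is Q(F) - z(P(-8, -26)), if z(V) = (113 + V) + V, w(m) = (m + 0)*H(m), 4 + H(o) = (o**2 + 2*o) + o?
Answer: 2059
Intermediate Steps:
P(Y, r) = -4 + r
H(o) = -4 + o**2 + 3*o (H(o) = -4 + ((o**2 + 2*o) + o) = -4 + (o**2 + 3*o) = -4 + o**2 + 3*o)
w(m) = m*(-4 + m**2 + 3*m) (w(m) = (m + 0)*(-4 + m**2 + 3*m) = m*(-4 + m**2 + 3*m))
Q(L) = 2112 (Q(L) = 12*(-4 + 12**2 + 3*12) = 12*(-4 + 144 + 36) = 12*176 = 2112)
z(V) = 113 + 2*V
Q(F) - z(P(-8, -26)) = 2112 - (113 + 2*(-4 - 26)) = 2112 - (113 + 2*(-30)) = 2112 - (113 - 60) = 2112 - 1*53 = 2112 - 53 = 2059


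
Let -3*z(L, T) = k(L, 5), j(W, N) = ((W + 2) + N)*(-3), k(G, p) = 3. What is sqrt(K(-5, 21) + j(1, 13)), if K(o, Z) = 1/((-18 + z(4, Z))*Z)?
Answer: I*sqrt(7642047)/399 ≈ 6.9284*I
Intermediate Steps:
j(W, N) = -6 - 3*N - 3*W (j(W, N) = ((2 + W) + N)*(-3) = (2 + N + W)*(-3) = -6 - 3*N - 3*W)
z(L, T) = -1 (z(L, T) = -1/3*3 = -1)
K(o, Z) = -1/(19*Z) (K(o, Z) = 1/((-18 - 1)*Z) = 1/((-19)*Z) = -1/(19*Z))
sqrt(K(-5, 21) + j(1, 13)) = sqrt(-1/19/21 + (-6 - 3*13 - 3*1)) = sqrt(-1/19*1/21 + (-6 - 39 - 3)) = sqrt(-1/399 - 48) = sqrt(-19153/399) = I*sqrt(7642047)/399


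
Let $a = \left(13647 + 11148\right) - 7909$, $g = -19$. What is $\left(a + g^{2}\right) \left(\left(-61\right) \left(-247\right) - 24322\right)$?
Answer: $-159620985$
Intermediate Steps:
$a = 16886$ ($a = 24795 - 7909 = 16886$)
$\left(a + g^{2}\right) \left(\left(-61\right) \left(-247\right) - 24322\right) = \left(16886 + \left(-19\right)^{2}\right) \left(\left(-61\right) \left(-247\right) - 24322\right) = \left(16886 + 361\right) \left(15067 - 24322\right) = 17247 \left(-9255\right) = -159620985$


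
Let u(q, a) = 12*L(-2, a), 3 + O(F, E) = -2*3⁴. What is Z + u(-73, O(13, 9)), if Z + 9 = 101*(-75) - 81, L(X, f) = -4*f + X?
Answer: 231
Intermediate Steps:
O(F, E) = -165 (O(F, E) = -3 - 2*3⁴ = -3 - 2*81 = -3 - 162 = -165)
L(X, f) = X - 4*f
Z = -7665 (Z = -9 + (101*(-75) - 81) = -9 + (-7575 - 81) = -9 - 7656 = -7665)
u(q, a) = -24 - 48*a (u(q, a) = 12*(-2 - 4*a) = -24 - 48*a)
Z + u(-73, O(13, 9)) = -7665 + (-24 - 48*(-165)) = -7665 + (-24 + 7920) = -7665 + 7896 = 231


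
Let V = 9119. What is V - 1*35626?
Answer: -26507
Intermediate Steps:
V - 1*35626 = 9119 - 1*35626 = 9119 - 35626 = -26507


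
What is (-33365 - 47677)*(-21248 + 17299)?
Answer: 320034858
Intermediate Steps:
(-33365 - 47677)*(-21248 + 17299) = -81042*(-3949) = 320034858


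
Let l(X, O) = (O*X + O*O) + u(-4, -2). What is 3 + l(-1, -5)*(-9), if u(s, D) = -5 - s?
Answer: -258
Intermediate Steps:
l(X, O) = -1 + O² + O*X (l(X, O) = (O*X + O*O) + (-5 - 1*(-4)) = (O*X + O²) + (-5 + 4) = (O² + O*X) - 1 = -1 + O² + O*X)
3 + l(-1, -5)*(-9) = 3 + (-1 + (-5)² - 5*(-1))*(-9) = 3 + (-1 + 25 + 5)*(-9) = 3 + 29*(-9) = 3 - 261 = -258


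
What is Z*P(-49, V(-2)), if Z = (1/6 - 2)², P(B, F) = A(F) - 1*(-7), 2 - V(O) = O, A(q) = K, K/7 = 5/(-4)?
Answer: -847/144 ≈ -5.8819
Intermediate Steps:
K = -35/4 (K = 7*(5/(-4)) = 7*(5*(-¼)) = 7*(-5/4) = -35/4 ≈ -8.7500)
A(q) = -35/4
V(O) = 2 - O
P(B, F) = -7/4 (P(B, F) = -35/4 - 1*(-7) = -35/4 + 7 = -7/4)
Z = 121/36 (Z = (⅙ - 2)² = (-11/6)² = 121/36 ≈ 3.3611)
Z*P(-49, V(-2)) = (121/36)*(-7/4) = -847/144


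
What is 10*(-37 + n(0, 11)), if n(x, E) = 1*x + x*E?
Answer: -370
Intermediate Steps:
n(x, E) = x + E*x
10*(-37 + n(0, 11)) = 10*(-37 + 0*(1 + 11)) = 10*(-37 + 0*12) = 10*(-37 + 0) = 10*(-37) = -370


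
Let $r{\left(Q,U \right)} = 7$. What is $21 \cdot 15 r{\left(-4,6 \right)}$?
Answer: $2205$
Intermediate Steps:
$21 \cdot 15 r{\left(-4,6 \right)} = 21 \cdot 15 \cdot 7 = 315 \cdot 7 = 2205$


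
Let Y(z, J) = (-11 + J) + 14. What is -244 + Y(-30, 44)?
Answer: -197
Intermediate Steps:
Y(z, J) = 3 + J
-244 + Y(-30, 44) = -244 + (3 + 44) = -244 + 47 = -197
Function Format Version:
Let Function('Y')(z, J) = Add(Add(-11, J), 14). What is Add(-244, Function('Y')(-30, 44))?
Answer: -197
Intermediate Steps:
Function('Y')(z, J) = Add(3, J)
Add(-244, Function('Y')(-30, 44)) = Add(-244, Add(3, 44)) = Add(-244, 47) = -197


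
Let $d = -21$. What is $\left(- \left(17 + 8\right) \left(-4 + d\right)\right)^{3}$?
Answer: $244140625$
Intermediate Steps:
$\left(- \left(17 + 8\right) \left(-4 + d\right)\right)^{3} = \left(- \left(17 + 8\right) \left(-4 - 21\right)\right)^{3} = \left(- 25 \left(-25\right)\right)^{3} = \left(\left(-1\right) \left(-625\right)\right)^{3} = 625^{3} = 244140625$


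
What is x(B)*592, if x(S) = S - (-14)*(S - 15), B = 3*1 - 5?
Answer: -142080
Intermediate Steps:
B = -2 (B = 3 - 5 = -2)
x(S) = -210 + 15*S (x(S) = S - (-14)*(-15 + S) = S - (210 - 14*S) = S + (-210 + 14*S) = -210 + 15*S)
x(B)*592 = (-210 + 15*(-2))*592 = (-210 - 30)*592 = -240*592 = -142080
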